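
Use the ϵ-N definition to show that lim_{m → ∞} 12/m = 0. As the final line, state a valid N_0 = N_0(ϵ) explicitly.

Fix ϵ > 0. For m ≥ 1, |12/m − 0| = 12/(m) ≤ 12/m.
We need 12/m < ϵ, i.e. m > 12/ϵ.
Take N_0 = 12/ϵ. If m > N_0 then |12/m| ≤ 12/m < ϵ.

N_0 = 12/ϵ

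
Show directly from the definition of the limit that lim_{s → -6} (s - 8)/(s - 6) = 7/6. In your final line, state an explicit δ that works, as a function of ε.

δ = min(6, 36ε)

Let ε > 0. We want δ > 0 with 0 < |s + 6| < δ ⇒ |(s - 8)/(s - 6) − (7/6)| < ε.
Combining over a common denominator, (s - 8)/(s - 6) − (7/6) = [(s - 8)·(-12) − (-14)·(s - 6)] / [(-12)·(s - 6)] = 2(s + 6) / ((-12)(s - 6)).
So |(s - 8)/(s - 6) − (7/6)| = 2|s + 6| / (12·|s − 6|).
Require δ ≤ 6, so |s − 6| ≥ |-12| − |s + 6| > 12 − 6 = 6.
Hence |(s - 8)/(s - 6) − (7/6)| < 2|s + 6|/(12·6) = (1/36)|s + 6|, which is < ε once |s + 6| < 36ε.
Take δ = min(6, 36ε). Then 0 < |s + 6| < δ forces both bounds, so |(s - 8)/(s - 6) − (7/6)| < ε.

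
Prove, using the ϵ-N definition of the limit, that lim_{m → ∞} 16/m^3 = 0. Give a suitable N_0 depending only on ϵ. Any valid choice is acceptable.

N_0 = (16/ϵ)^{1/3}

Let ϵ > 0 be given. For m ≥ 1, |16/m^3 − 0| = 16/m^3.
16/m^3 < ϵ ⇔ m^3 > 16/ϵ ⇔ m > (16/ϵ)^{1/3}.
Take N_0 = (16/ϵ)^{1/3}. Then m > N_0 implies 16/m^3 < ϵ.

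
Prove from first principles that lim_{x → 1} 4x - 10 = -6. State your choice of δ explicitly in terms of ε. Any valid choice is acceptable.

Let ε > 0. We need δ > 0 so that 0 < |x − 1| < δ implies |(4x - 10) + 6| < ε.
Since (4x - 10) + 6 = 4(x − 1), we have |(4x - 10) + 6| = 4|x − 1|.
So 4|x − 1| < ε exactly when |x − 1| < ε/4.
Choosing δ = ε/4 gives |(4x - 10) + 6| = 4|x − 1| < ε whenever |x − 1| < δ.

δ = ε/4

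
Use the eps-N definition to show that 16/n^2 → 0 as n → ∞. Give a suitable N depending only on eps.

Suppose eps > 0. For n ≥ 1, |16/n^2 − 0| = 16/n^2.
16/n^2 < eps ⇔ n^2 > 16/eps ⇔ n > (16/eps)^{1/2}.
Take N = (16/eps)^{1/2}. Then n > N implies 16/n^2 < eps.

N = (16/eps)^{1/2}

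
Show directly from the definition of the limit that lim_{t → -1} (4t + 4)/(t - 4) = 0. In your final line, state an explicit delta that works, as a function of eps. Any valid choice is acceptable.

delta = min(5/2, (5/8)eps)

Suppose eps > 0. We want delta > 0 with 0 < |t + 1| < delta ⇒ |(4t + 4)/(t - 4) − 0| < eps.
Combining over a common denominator, (4t + 4)/(t - 4) − 0 = [(4t + 4)·(-5) − 0·(t - 4)] / [(-5)·(t - 4)] = -20(t + 1) / ((-5)(t - 4)).
So |(4t + 4)/(t - 4) − 0| = 20|t + 1| / (5·|t − 4|).
Require delta ≤ 5/2, so |t − 4| ≥ |-5| − |t + 1| > 5 − 5/2 = 5/2.
Hence |(4t + 4)/(t - 4) − 0| < 20|t + 1|/(5·(5/2)) = (8/5)|t + 1|, which is < eps once |t + 1| < (5/8)eps.
Take delta = min(5/2, (5/8)eps). Then 0 < |t + 1| < delta forces both bounds, so |(4t + 4)/(t - 4) − 0| < eps.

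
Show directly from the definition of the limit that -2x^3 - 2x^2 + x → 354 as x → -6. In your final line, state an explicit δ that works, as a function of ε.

Let ε > 0 be given. We want δ > 0 such that 0 < |x + 6| < δ implies |(-2x^3 - 2x^2 + x) − 354| < ε.
(-2x^3 - 2x^2 + x) − 354 = -2x^3 - 2x^2 + x - 354 = (x + 6)(-2x^2 + 10x - 59).
So |(-2x^3 - 2x^2 + x) − 354| = |x + 6|·|-2x^2 + 10x - 59|.
Assume first that |x + 6| < 2, so |x| < 8. Then |-2x^2 + 10x - 59| ≤ 2·8^2 + 10·8 + 59 = 267.
Hence |(-2x^3 - 2x^2 + x) − 354| ≤ 267|x + 6| < ε provided |x + 6| < ε/267.
Take δ = min(2, ε/267). Then 0 < |x + 6| < δ gives both |x + 6| < 2 and |x + 6| < ε/267, so |(-2x^3 - 2x^2 + x) − 354| < ε.

δ = min(2, ε/267)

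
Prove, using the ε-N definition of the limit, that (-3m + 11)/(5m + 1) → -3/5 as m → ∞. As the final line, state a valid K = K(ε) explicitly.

Fix ε > 0. For m ≥ 1, |(-3m + 11)/(5m + 1) + 3/5| = |58|/(5(5m + 1)) = 58/(5(5m + 1)).
Since 5m + 1 ≥ 5m for m ≥ 1, this is ≤ 58/(5·5m) = (58/25)/m.
So |(-3m + 11)/(5m + 1) + 3/5| < ε whenever m > (58/25)/ε.
Take K = (58/25)/ε. If m > K then |(-3m + 11)/(5m + 1) + 3/5| ≤ (58/25)/m < ε.

K = (58/25)/ε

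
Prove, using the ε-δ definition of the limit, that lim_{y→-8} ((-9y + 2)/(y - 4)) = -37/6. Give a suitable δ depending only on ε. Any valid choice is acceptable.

δ = min(6, (36/17)ε)

Let ε > 0. We want δ > 0 with 0 < |y + 8| < δ ⇒ |(-9y + 2)/(y - 4) + 37/6| < ε.
Combining over a common denominator, (-9y + 2)/(y - 4) + 37/6 = [(-9y + 2)·(-12) − 74·(y - 4)] / [(-12)·(y - 4)] = 34(y + 8) / ((-12)(y - 4)).
So |(-9y + 2)/(y - 4) + 37/6| = 34|y + 8| / (12·|y − 4|).
Require δ ≤ 6, so |y − 4| ≥ |-12| − |y + 8| > 12 − 6 = 6.
Hence |(-9y + 2)/(y - 4) + 37/6| < 34|y + 8|/(12·6) = (17/36)|y + 8|, which is < ε once |y + 8| < (36/17)ε.
Take δ = min(6, (36/17)ε). Then 0 < |y + 8| < δ forces both bounds, so |(-9y + 2)/(y - 4) + 37/6| < ε.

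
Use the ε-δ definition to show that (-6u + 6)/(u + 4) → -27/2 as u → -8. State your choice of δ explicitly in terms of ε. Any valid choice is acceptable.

Let ε > 0. We want δ > 0 with 0 < |u + 8| < δ ⇒ |(-6u + 6)/(u + 4) + 27/2| < ε.
Combining over a common denominator, (-6u + 6)/(u + 4) + 27/2 = [(-6u + 6)·(-4) − 54·(u + 4)] / [(-4)·(u + 4)] = -30(u + 8) / ((-4)(u + 4)).
So |(-6u + 6)/(u + 4) + 27/2| = 30|u + 8| / (4·|u + 4|).
Require δ ≤ 2, so |u + 4| ≥ |-4| − |u + 8| > 4 − 2 = 2.
Hence |(-6u + 6)/(u + 4) + 27/2| < 30|u + 8|/(4·2) = (15/4)|u + 8|, which is < ε once |u + 8| < (4/15)ε.
Take δ = min(2, (4/15)ε). Then 0 < |u + 8| < δ forces both bounds, so |(-6u + 6)/(u + 4) + 27/2| < ε.

δ = min(2, (4/15)ε)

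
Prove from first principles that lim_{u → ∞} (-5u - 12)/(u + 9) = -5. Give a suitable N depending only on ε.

Let ε > 0 be given. We seek N > 0 such that u > N implies |(-5u - 12)/(u + 9) + 5| < ε.
(-5u - 12)/(u + 9) + 5 = ((-5u - 12) − (-5)(u + 9)) / ((u + 9)) = 33/((u + 9)).
For u > 0 we have u + 9 > u, so |(-5u - 12)/(u + 9) + 5| = 33/((u + 9)) < 33/(u) = 33/u.
Thus |(-5u - 12)/(u + 9) + 5| < ε whenever u > 33/ε.
Take N = 33/ε. If u > N then |(-5u - 12)/(u + 9) + 5| < 33/u < ε.

N = 33/ε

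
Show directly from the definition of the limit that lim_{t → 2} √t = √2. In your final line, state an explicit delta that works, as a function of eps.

Let eps > 0. We want delta > 0 such that 0 < |t − 2| < delta implies |√t − √2| < eps.
Multiplying by the conjugate, |√t − √2| = |t − 2|/(√t + √2).
Restrict delta ≤ 2 so that |t − 2| < 2 forces t > 0, and then √t + √2 > √2.
Hence |√t − √2| < |t − 2|/√2, which is < eps once |t − 2| < √2·eps.
Take delta = min(2, √2·eps). If 0 < |t − 2| < delta then t > 0 and |√t − √2| < |t − 2|/√2 < eps.

delta = min(2, √2·eps)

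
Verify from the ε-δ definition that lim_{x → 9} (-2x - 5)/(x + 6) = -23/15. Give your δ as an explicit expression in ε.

δ = min(15/2, (225/14)ε)

Let ε > 0. We want δ > 0 with 0 < |x − 9| < δ ⇒ |(-2x - 5)/(x + 6) + 23/15| < ε.
Combining over a common denominator, (-2x - 5)/(x + 6) + 23/15 = [(-2x - 5)·15 − (-23)·(x + 6)] / [15·(x + 6)] = -7(x − 9) / (15(x + 6)).
So |(-2x - 5)/(x + 6) + 23/15| = 7|x − 9| / (15·|x + 6|).
Restrict δ ≤ 15/2. Then |x − 9| < 15/2 gives |x + 6| = |(x − 9) + 15| ≥ 15 − 15/2 = 15/2.
Hence |(-2x - 5)/(x + 6) + 23/15| < 7|x − 9|/(15·(15/2)) = (14/225)|x − 9|, which is < ε once |x − 9| < (225/14)ε.
Take δ = min(15/2, (225/14)ε). Then 0 < |x − 9| < δ forces both bounds, so |(-2x - 5)/(x + 6) + 23/15| < ε.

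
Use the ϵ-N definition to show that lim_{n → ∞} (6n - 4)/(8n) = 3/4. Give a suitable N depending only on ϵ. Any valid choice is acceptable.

N = (1/2)/ϵ

Suppose ϵ > 0. For n ≥ 1, |(6n - 4)/(8n) − (3/4)| = |-32|/(8(8n)) = 32/(8(8n)).
Since 8n ≥ 8n for n ≥ 1, this is ≤ 32/(8·8n) = (1/2)/n.
So |(6n - 4)/(8n) − (3/4)| < ϵ whenever n > (1/2)/ϵ.
Take N = (1/2)/ϵ. If n > N then |(6n - 4)/(8n) − (3/4)| ≤ (1/2)/n < ϵ.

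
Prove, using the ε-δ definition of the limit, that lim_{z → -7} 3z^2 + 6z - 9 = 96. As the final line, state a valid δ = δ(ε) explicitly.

Fix ε > 0. We want δ > 0 such that 0 < |z + 7| < δ implies |(3z^2 + 6z - 9) − 96| < ε.
(3z^2 + 6z - 9) − 96 = 3z^2 + 6z - 105 = (z + 7)(3z - 15).
So |(3z^2 + 6z - 9) − 96| = |z + 7|·|3z - 15|.
Require δ ≤ 1. Then |z + 7| < 1 gives |z| < 8, and by the triangle inequality |3z - 15| ≤ 3·8 + 15 = 39.
Hence |(3z^2 + 6z - 9) − 96| ≤ 39|z + 7| < ε provided |z + 7| < ε/39.
Choosing δ = min(1, ε/39) ensures both conditions, hence |(3z^2 + 6z - 9) − 96| < ε.

δ = min(1, ε/39)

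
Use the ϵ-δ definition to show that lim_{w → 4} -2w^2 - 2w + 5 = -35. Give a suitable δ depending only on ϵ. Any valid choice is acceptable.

Fix ϵ > 0. We want δ > 0 such that 0 < |w − 4| < δ implies |(-2w^2 - 2w + 5) + 35| < ϵ.
(-2w^2 - 2w + 5) + 35 = -2w^2 - 2w + 40 = (w − 4)(-2w - 10).
So |(-2w^2 - 2w + 5) + 35| = |w − 4|·|-2w - 10|.
Require δ ≤ 1. Then |w − 4| < 1 gives |w| < 5, and by the triangle inequality |-2w - 10| ≤ 2·5 + 10 = 20.
Hence |(-2w^2 - 2w + 5) + 35| ≤ 20|w − 4| < ϵ provided |w − 4| < ϵ/20.
Choosing δ = min(1, ϵ/20) ensures both conditions, hence |(-2w^2 - 2w + 5) + 35| < ϵ.

δ = min(1, ϵ/20)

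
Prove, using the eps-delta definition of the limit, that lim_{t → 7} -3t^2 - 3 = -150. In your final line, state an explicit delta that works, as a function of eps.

delta = min(2, eps/48)

Let eps > 0. We want delta > 0 such that 0 < |t − 7| < delta implies |(-3t^2 - 3) + 150| < eps.
(-3t^2 - 3) + 150 = -3t^2 + 147 = (t − 7)(-3t - 21).
So |(-3t^2 - 3) + 150| = |t − 7|·|-3t - 21|.
Require delta ≤ 2. Then |t − 7| < 2 gives |t| < 9, and by the triangle inequality |-3t - 21| ≤ 3·9 + 21 = 48.
Hence |(-3t^2 - 3) + 150| ≤ 48|t − 7| < eps provided |t − 7| < eps/48.
Take delta = min(2, eps/48). Then 0 < |t − 7| < delta gives both |t − 7| < 2 and |t − 7| < eps/48, so |(-3t^2 - 3) + 150| < eps.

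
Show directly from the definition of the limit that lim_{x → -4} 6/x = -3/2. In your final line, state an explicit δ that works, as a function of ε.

Let ε > 0 be given. We seek δ > 0 such that 0 < |x + 4| < δ implies |6/x + 3/2| < ε.
|6/x + 3/2| = 6·|-4 − x|/(4·|x|) = 6|x + 4|/(4|x|).
Restrict δ ≤ 2. Then |x + 4| < 2 gives |x| > 2, so 4|x| > 8.
Then |6/x + 3/2| < 6|x + 4|/8, which is < ε when |x + 4| < (4/3)ε.
Take δ = min(2, (4/3)ε). Then 0 < |x + 4| < δ gives both |x + 4| < 2 and |x + 4| < (4/3)ε, so |6/x + 3/2| < ε.

δ = min(2, (4/3)ε)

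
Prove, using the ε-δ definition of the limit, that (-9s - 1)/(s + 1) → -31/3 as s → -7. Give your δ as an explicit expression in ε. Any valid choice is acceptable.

δ = min(3, (9/4)ε)

Let ε > 0 be given. We want δ > 0 with 0 < |s + 7| < δ ⇒ |(-9s - 1)/(s + 1) + 31/3| < ε.
Combining over a common denominator, (-9s - 1)/(s + 1) + 31/3 = [(-9s - 1)·(-6) − 62·(s + 1)] / [(-6)·(s + 1)] = -8(s + 7) / ((-6)(s + 1)).
So |(-9s - 1)/(s + 1) + 31/3| = 8|s + 7| / (6·|s + 1|).
Require δ ≤ 3, so |s + 1| ≥ |-6| − |s + 7| > 6 − 3 = 3.
Hence |(-9s - 1)/(s + 1) + 31/3| < 8|s + 7|/(6·3) = (4/9)|s + 7|, which is < ε once |s + 7| < (9/4)ε.
Take δ = min(3, (9/4)ε). Then 0 < |s + 7| < δ forces both bounds, so |(-9s - 1)/(s + 1) + 31/3| < ε.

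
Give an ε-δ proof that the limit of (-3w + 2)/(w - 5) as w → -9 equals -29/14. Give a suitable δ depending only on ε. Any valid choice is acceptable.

δ = min(7, (98/13)ε)

Fix ε > 0. We want δ > 0 with 0 < |w + 9| < δ ⇒ |(-3w + 2)/(w - 5) + 29/14| < ε.
Combining over a common denominator, (-3w + 2)/(w - 5) + 29/14 = [(-3w + 2)·(-14) − 29·(w - 5)] / [(-14)·(w - 5)] = 13(w + 9) / ((-14)(w - 5)).
So |(-3w + 2)/(w - 5) + 29/14| = 13|w + 9| / (14·|w − 5|).
Require δ ≤ 7, so |w − 5| ≥ |-14| − |w + 9| > 14 − 7 = 7.
Hence |(-3w + 2)/(w - 5) + 29/14| < 13|w + 9|/(14·7) = (13/98)|w + 9|, which is < ε once |w + 9| < (98/13)ε.
Take δ = min(7, (98/13)ε). Then 0 < |w + 9| < δ forces both bounds, so |(-3w + 2)/(w - 5) + 29/14| < ε.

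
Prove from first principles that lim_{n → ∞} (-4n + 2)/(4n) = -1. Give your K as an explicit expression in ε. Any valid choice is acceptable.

Let ε > 0 be given. For n ≥ 1, |(-4n + 2)/(4n) + 1| = |8|/(4(4n)) = 8/(4(4n)).
Since 4n ≥ 4n for n ≥ 1, this is ≤ 8/(4·4n) = (1/2)/n.
So |(-4n + 2)/(4n) + 1| < ε whenever n > (1/2)/ε.
Take K = (1/2)/ε. If n > K then |(-4n + 2)/(4n) + 1| ≤ (1/2)/n < ε.

K = (1/2)/ε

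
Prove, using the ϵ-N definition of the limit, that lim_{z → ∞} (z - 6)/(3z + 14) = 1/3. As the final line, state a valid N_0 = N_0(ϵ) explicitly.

N_0 = (32/9)/ϵ

Let ϵ > 0 be given. We seek N_0 > 0 such that z > N_0 implies |(z - 6)/(3z + 14) − (1/3)| < ϵ.
(z - 6)/(3z + 14) − (1/3) = (3(z - 6) − (3z + 14)) / (3(3z + 14)) = -32/(3(3z + 14)).
For z > 0 we have 3z + 14 > 3z, so |(z - 6)/(3z + 14) − (1/3)| = 32/(3(3z + 14)) < 32/(3·3z) = (32/9)/z.
Thus |(z - 6)/(3z + 14) − (1/3)| < ϵ whenever z > (32/9)/ϵ.
Take N_0 = (32/9)/ϵ. If z > N_0 then |(z - 6)/(3z + 14) − (1/3)| < (32/9)/z < ϵ.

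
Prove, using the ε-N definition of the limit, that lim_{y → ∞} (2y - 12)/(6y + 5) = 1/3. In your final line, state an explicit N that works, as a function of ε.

Let ε > 0 be given. We seek N > 0 such that y > N implies |(2y - 12)/(6y + 5) − (1/3)| < ε.
(2y - 12)/(6y + 5) − (1/3) = (6(2y - 12) − 2(6y + 5)) / (6(6y + 5)) = -82/(6(6y + 5)).
For y > 0 we have 6y + 5 > 6y, so |(2y - 12)/(6y + 5) − (1/3)| = 82/(6(6y + 5)) < 82/(6·6y) = (41/18)/y.
Thus |(2y - 12)/(6y + 5) − (1/3)| < ε whenever y > (41/18)/ε.
Take N = (41/18)/ε. If y > N then |(2y - 12)/(6y + 5) − (1/3)| < (41/18)/y < ε.

N = (41/18)/ε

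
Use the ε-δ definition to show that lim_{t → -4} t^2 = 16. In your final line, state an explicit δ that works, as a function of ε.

Suppose ε > 0. We seek δ > 0 with 0 < |t + 4| < δ ⇒ |t^2 − 16| < ε.
Factor: t^2 − 16 = (t + 4)(t - 4), so |t^2 − 16| = |t + 4|·|t - 4|.
Restrict δ ≤ 1. Then |t + 4| < 1 gives |t| < 5, so by the triangle inequality |t - 4| ≤ 5 + 4 = 9.
Hence |t^2 − 16| ≤ 9|t + 4|, which is < ε once |t + 4| < ε/9.
Take δ = min(1, ε/9). If 0 < |t + 4| < δ then both bounds hold and |t^2 − 16| ≤ 9|t + 4| < 9·(ε/9) = ε.

δ = min(1, ε/9)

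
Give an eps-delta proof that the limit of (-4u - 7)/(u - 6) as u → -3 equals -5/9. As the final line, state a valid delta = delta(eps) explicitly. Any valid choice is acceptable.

Fix eps > 0. We want delta > 0 with 0 < |u + 3| < delta ⇒ |(-4u - 7)/(u - 6) + 5/9| < eps.
Combining over a common denominator, (-4u - 7)/(u - 6) + 5/9 = [(-4u - 7)·(-9) − 5·(u - 6)] / [(-9)·(u - 6)] = 31(u + 3) / ((-9)(u - 6)).
So |(-4u - 7)/(u - 6) + 5/9| = 31|u + 3| / (9·|u − 6|).
Require delta ≤ 9/2, so |u − 6| ≥ |-9| − |u + 3| > 9 − 9/2 = 9/2.
Hence |(-4u - 7)/(u - 6) + 5/9| < 31|u + 3|/(9·(9/2)) = (62/81)|u + 3|, which is < eps once |u + 3| < (81/62)eps.
Take delta = min(9/2, (81/62)eps). Then 0 < |u + 3| < delta forces both bounds, so |(-4u - 7)/(u - 6) + 5/9| < eps.

delta = min(9/2, (81/62)eps)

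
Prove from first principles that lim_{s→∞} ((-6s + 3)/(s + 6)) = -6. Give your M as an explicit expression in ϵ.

M = 39/ϵ

Let ϵ > 0. We seek M > 0 such that s > M implies |(-6s + 3)/(s + 6) + 6| < ϵ.
(-6s + 3)/(s + 6) + 6 = ((-6s + 3) − (-6)(s + 6)) / ((s + 6)) = 39/((s + 6)).
For s > 0 we have s + 6 > s, so |(-6s + 3)/(s + 6) + 6| = 39/((s + 6)) < 39/(s) = 39/s.
Thus |(-6s + 3)/(s + 6) + 6| < ϵ whenever s > 39/ϵ.
Take M = 39/ϵ. If s > M then |(-6s + 3)/(s + 6) + 6| < 39/s < ϵ.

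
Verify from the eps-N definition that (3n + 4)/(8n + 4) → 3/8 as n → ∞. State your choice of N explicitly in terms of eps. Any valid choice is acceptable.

N = (5/16)/eps

Let eps > 0. For n ≥ 1, |(3n + 4)/(8n + 4) − (3/8)| = |20|/(8(8n + 4)) = 20/(8(8n + 4)).
Since 8n + 4 ≥ 8n for n ≥ 1, this is ≤ 20/(8·8n) = (5/16)/n.
So |(3n + 4)/(8n + 4) − (3/8)| < eps whenever n > (5/16)/eps.
Take N = (5/16)/eps. If n > N then |(3n + 4)/(8n + 4) − (3/8)| ≤ (5/16)/n < eps.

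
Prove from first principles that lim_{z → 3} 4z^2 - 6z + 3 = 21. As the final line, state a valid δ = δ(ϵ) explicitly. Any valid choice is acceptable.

δ = min(1, ϵ/22)

Fix ϵ > 0. We want δ > 0 such that 0 < |z − 3| < δ implies |(4z^2 - 6z + 3) − 21| < ϵ.
(4z^2 - 6z + 3) − 21 = 4z^2 - 6z - 18 = (z − 3)(4z + 6).
So |(4z^2 - 6z + 3) − 21| = |z − 3|·|4z + 6|.
Assume first that |z − 3| < 1, so |z| < 4. Then |4z + 6| ≤ 4·4 + 6 = 22.
Hence |(4z^2 - 6z + 3) − 21| ≤ 22|z − 3| < ϵ provided |z − 3| < ϵ/22.
Take δ = min(1, ϵ/22). Then 0 < |z − 3| < δ gives both |z − 3| < 1 and |z − 3| < ϵ/22, so |(4z^2 - 6z + 3) − 21| < ϵ.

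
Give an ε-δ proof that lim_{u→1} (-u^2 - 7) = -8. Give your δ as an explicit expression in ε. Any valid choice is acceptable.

Fix ε > 0. We want δ > 0 such that 0 < |u − 1| < δ implies |(-u^2 - 7) + 8| < ε.
(-u^2 - 7) + 8 = -u^2 + 1 = (u − 1)(-u - 1).
So |(-u^2 - 7) + 8| = |u − 1|·|-u - 1|.
Assume first that |u − 1| < 2, so |u| < 3. Then |-u - 1| ≤ 3 + 1 = 4.
Hence |(-u^2 - 7) + 8| ≤ 4|u − 1| < ε provided |u − 1| < ε/4.
Choosing δ = min(2, ε/4) ensures both conditions, hence |(-u^2 - 7) + 8| < ε.

δ = min(2, ε/4)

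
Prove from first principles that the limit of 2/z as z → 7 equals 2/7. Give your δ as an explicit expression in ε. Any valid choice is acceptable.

Fix ε > 0. We seek δ > 0 such that 0 < |z − 7| < δ implies |2/z − (2/7)| < ε.
|2/z − (2/7)| = 2·|7 − z|/(7·|z|) = 2|z − 7|/(7|z|).
Require δ ≤ 7/2 so that |z| > 7 − 7/2 = 7/2, hence 7|z| > 49/2.
Then |2/z − (2/7)| < 2|z − 7|/(49/2), which is < ε when |z − 7| < (49/4)ε.
Take δ = min(7/2, (49/4)ε). Then 0 < |z − 7| < δ gives both |z − 7| < 7/2 and |z − 7| < (49/4)ε, so |2/z − (2/7)| < ε.

δ = min(7/2, (49/4)ε)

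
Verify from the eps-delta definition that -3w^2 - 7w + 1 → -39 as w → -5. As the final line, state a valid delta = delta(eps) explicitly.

delta = min(1, eps/26)

Fix eps > 0. We want delta > 0 such that 0 < |w + 5| < delta implies |(-3w^2 - 7w + 1) + 39| < eps.
(-3w^2 - 7w + 1) + 39 = -3w^2 - 7w + 40 = (w + 5)(-3w + 8).
So |(-3w^2 - 7w + 1) + 39| = |w + 5|·|-3w + 8|.
Assume first that |w + 5| < 1, so |w| < 6. Then |-3w + 8| ≤ 3·6 + 8 = 26.
Hence |(-3w^2 - 7w + 1) + 39| ≤ 26|w + 5| < eps provided |w + 5| < eps/26.
Choosing delta = min(1, eps/26) ensures both conditions, hence |(-3w^2 - 7w + 1) + 39| < eps.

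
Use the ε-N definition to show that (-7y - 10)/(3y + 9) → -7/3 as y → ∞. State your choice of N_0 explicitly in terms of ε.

N_0 = (11/3)/ε

Let ε > 0. We seek N_0 > 0 such that y > N_0 implies |(-7y - 10)/(3y + 9) + 7/3| < ε.
(-7y - 10)/(3y + 9) + 7/3 = (3(-7y - 10) − (-7)(3y + 9)) / (3(3y + 9)) = 33/(3(3y + 9)).
For y > 0 we have 3y + 9 > 3y, so |(-7y - 10)/(3y + 9) + 7/3| = 33/(3(3y + 9)) < 33/(3·3y) = (11/3)/y.
Thus |(-7y - 10)/(3y + 9) + 7/3| < ε whenever y > (11/3)/ε.
Take N_0 = (11/3)/ε. If y > N_0 then |(-7y - 10)/(3y + 9) + 7/3| < (11/3)/y < ε.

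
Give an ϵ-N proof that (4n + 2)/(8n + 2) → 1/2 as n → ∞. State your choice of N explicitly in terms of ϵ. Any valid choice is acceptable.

N = (1/8)/ϵ

Suppose ϵ > 0. For n ≥ 1, |(4n + 2)/(8n + 2) − (1/2)| = |8|/(8(8n + 2)) = 8/(8(8n + 2)).
Since 8n + 2 ≥ 8n for n ≥ 1, this is ≤ 8/(8·8n) = (1/8)/n.
So |(4n + 2)/(8n + 2) − (1/2)| < ϵ whenever n > (1/8)/ϵ.
Take N = (1/8)/ϵ. If n > N then |(4n + 2)/(8n + 2) − (1/2)| ≤ (1/8)/n < ϵ.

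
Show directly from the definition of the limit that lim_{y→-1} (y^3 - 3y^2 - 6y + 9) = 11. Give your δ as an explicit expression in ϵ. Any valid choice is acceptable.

Let ϵ > 0. We want δ > 0 such that 0 < |y + 1| < δ implies |(y^3 - 3y^2 - 6y + 9) − 11| < ϵ.
(y^3 - 3y^2 - 6y + 9) − 11 = y^3 - 3y^2 - 6y - 2 = (y + 1)(y^2 - 4y - 2).
So |(y^3 - 3y^2 - 6y + 9) − 11| = |y + 1|·|y^2 - 4y - 2|.
Assume first that |y + 1| < 2, so |y| < 3. Then |y^2 - 4y - 2| ≤ 3^2 + 4·3 + 2 = 23.
Hence |(y^3 - 3y^2 - 6y + 9) − 11| ≤ 23|y + 1| < ϵ provided |y + 1| < ϵ/23.
Take δ = min(2, ϵ/23). Then 0 < |y + 1| < δ gives both |y + 1| < 2 and |y + 1| < ϵ/23, so |(y^3 - 3y^2 - 6y + 9) − 11| < ϵ.

δ = min(2, ϵ/23)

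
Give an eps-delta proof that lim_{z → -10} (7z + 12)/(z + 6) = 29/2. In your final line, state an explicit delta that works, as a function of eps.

Let eps > 0 be given. We want delta > 0 with 0 < |z + 10| < delta ⇒ |(7z + 12)/(z + 6) − (29/2)| < eps.
Combining over a common denominator, (7z + 12)/(z + 6) − (29/2) = [(7z + 12)·(-4) − (-58)·(z + 6)] / [(-4)·(z + 6)] = 30(z + 10) / ((-4)(z + 6)).
So |(7z + 12)/(z + 6) − (29/2)| = 30|z + 10| / (4·|z + 6|).
Require delta ≤ 2, so |z + 6| ≥ |-4| − |z + 10| > 4 − 2 = 2.
Hence |(7z + 12)/(z + 6) − (29/2)| < 30|z + 10|/(4·2) = (15/4)|z + 10|, which is < eps once |z + 10| < (4/15)eps.
Take delta = min(2, (4/15)eps). Then 0 < |z + 10| < delta forces both bounds, so |(7z + 12)/(z + 6) − (29/2)| < eps.

delta = min(2, (4/15)eps)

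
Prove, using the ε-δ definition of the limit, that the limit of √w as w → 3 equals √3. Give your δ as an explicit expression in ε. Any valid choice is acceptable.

δ = min(3, √3·ε)

Let ε > 0. We want δ > 0 such that 0 < |w − 3| < δ implies |√w − √3| < ε.
Multiplying by the conjugate, |√w − √3| = |w − 3|/(√w + √3).
Restrict δ ≤ 3 so that |w − 3| < 3 forces w > 0, and then √w + √3 > √3.
Hence |√w − √3| < |w − 3|/√3, which is < ε once |w − 3| < √3·ε.
Take δ = min(3, √3·ε). If 0 < |w − 3| < δ then w > 0 and |√w − √3| < |w − 3|/√3 < ε.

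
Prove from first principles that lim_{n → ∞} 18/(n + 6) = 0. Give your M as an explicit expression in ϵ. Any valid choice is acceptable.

Fix ϵ > 0. For n ≥ 1, |18/(n + 6) − 0| = 18/(n + 6) ≤ 18/n.
We need 18/n < ϵ, i.e. n > 18/ϵ.
Take M = 18/ϵ. If n > M then |18/(n + 6)| ≤ 18/n < ϵ.

M = 18/ϵ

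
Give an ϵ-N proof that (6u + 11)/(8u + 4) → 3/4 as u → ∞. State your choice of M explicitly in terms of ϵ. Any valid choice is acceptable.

Let ϵ > 0 be given. We seek M > 0 such that u > M implies |(6u + 11)/(8u + 4) − (3/4)| < ϵ.
(6u + 11)/(8u + 4) − (3/4) = (8(6u + 11) − 6(8u + 4)) / (8(8u + 4)) = 64/(8(8u + 4)).
For u > 0 we have 8u + 4 > 8u, so |(6u + 11)/(8u + 4) − (3/4)| = 64/(8(8u + 4)) < 64/(8·8u) = 1/u.
Thus |(6u + 11)/(8u + 4) − (3/4)| < ϵ whenever u > 1/ϵ.
Take M = 1/ϵ. If u > M then |(6u + 11)/(8u + 4) − (3/4)| < 1/u < ϵ.

M = 1/ϵ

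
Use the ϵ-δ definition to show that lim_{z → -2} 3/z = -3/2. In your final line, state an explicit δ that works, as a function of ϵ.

δ = min(1, (2/3)ϵ)

Let ϵ > 0. We seek δ > 0 such that 0 < |z + 2| < δ implies |3/z + 3/2| < ϵ.
|3/z + 3/2| = 3·|-2 − z|/(2·|z|) = 3|z + 2|/(2|z|).
Restrict δ ≤ 1. Then |z + 2| < 1 gives |z| > 1, so 2|z| > 2.
Then |3/z + 3/2| < 3|z + 2|/2, which is < ϵ when |z + 2| < (2/3)ϵ.
Take δ = min(1, (2/3)ϵ). Then 0 < |z + 2| < δ gives both |z + 2| < 1 and |z + 2| < (2/3)ϵ, so |3/z + 3/2| < ϵ.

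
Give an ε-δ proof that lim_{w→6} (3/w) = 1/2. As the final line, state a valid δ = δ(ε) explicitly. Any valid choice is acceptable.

δ = min(3, 6ε)

Suppose ε > 0. We seek δ > 0 such that 0 < |w − 6| < δ implies |3/w − (1/2)| < ε.
|3/w − (1/2)| = 3·|6 − w|/(6·|w|) = 3|w − 6|/(6|w|).
Restrict δ ≤ 3. Then |w − 6| < 3 gives |w| > 3, so 6|w| > 18.
Then |3/w − (1/2)| < 3|w − 6|/18, which is < ε when |w − 6| < 6ε.
Take δ = min(3, 6ε). Then 0 < |w − 6| < δ gives both |w − 6| < 3 and |w − 6| < 6ε, so |3/w − (1/2)| < ε.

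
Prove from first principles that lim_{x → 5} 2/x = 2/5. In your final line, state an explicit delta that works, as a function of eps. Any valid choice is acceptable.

Suppose eps > 0. We seek delta > 0 such that 0 < |x − 5| < delta implies |2/x − (2/5)| < eps.
|2/x − (2/5)| = 2·|5 − x|/(5·|x|) = 2|x − 5|/(5|x|).
Require delta ≤ 5/2 so that |x| > 5 − 5/2 = 5/2, hence 5|x| > 25/2.
Then |2/x − (2/5)| < 2|x − 5|/(25/2), which is < eps when |x − 5| < (25/4)eps.
Take delta = min(5/2, (25/4)eps). Then 0 < |x − 5| < delta gives both |x − 5| < 5/2 and |x − 5| < (25/4)eps, so |2/x − (2/5)| < eps.

delta = min(5/2, (25/4)eps)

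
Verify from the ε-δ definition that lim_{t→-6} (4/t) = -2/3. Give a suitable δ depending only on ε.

δ = min(3, (9/2)ε)

Suppose ε > 0. We seek δ > 0 such that 0 < |t + 6| < δ implies |4/t + 2/3| < ε.
|4/t + 2/3| = 4·|-6 − t|/(6·|t|) = 4|t + 6|/(6|t|).
Require δ ≤ 3 so that |t| > 6 − 3 = 3, hence 6|t| > 18.
Then |4/t + 2/3| < 4|t + 6|/18, which is < ε when |t + 6| < (9/2)ε.
Take δ = min(3, (9/2)ε). Then 0 < |t + 6| < δ gives both |t + 6| < 3 and |t + 6| < (9/2)ε, so |4/t + 2/3| < ε.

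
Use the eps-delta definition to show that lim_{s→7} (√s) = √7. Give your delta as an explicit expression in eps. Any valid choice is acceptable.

delta = min(7, √7·eps)

Fix eps > 0. We want delta > 0 such that 0 < |s − 7| < delta implies |√s − √7| < eps.
Rationalise: √s − √7 = (s − 7)/(√s + √7), so |√s − √7| = |s − 7|/(√s + √7).
Restrict delta ≤ 7 so that |s − 7| < 7 forces s > 0, and then √s + √7 > √7.
Hence |√s − √7| < |s − 7|/√7, which is < eps once |s − 7| < √7·eps.
Take delta = min(7, √7·eps). If 0 < |s − 7| < delta then s > 0 and |√s − √7| < |s − 7|/√7 < eps.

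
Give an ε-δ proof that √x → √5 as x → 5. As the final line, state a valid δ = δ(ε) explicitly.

δ = min(5, √5·ε)

Fix ε > 0. We want δ > 0 such that 0 < |x − 5| < δ implies |√x − √5| < ε.
Multiplying by the conjugate, |√x − √5| = |x − 5|/(√x + √5).
Restrict δ ≤ 5 so that |x − 5| < 5 forces x > 0, and then √x + √5 > √5.
Hence |√x − √5| < |x − 5|/√5, which is < ε once |x − 5| < √5·ε.
Take δ = min(5, √5·ε). If 0 < |x − 5| < δ then x > 0 and |√x − √5| < |x − 5|/√5 < ε.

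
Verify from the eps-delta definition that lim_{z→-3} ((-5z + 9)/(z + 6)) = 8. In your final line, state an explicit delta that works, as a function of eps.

delta = min(3/2, (3/26)eps)

Let eps > 0. We want delta > 0 with 0 < |z + 3| < delta ⇒ |(-5z + 9)/(z + 6) − 8| < eps.
Combining over a common denominator, (-5z + 9)/(z + 6) − 8 = [(-5z + 9)·3 − 24·(z + 6)] / [3·(z + 6)] = -39(z + 3) / (3(z + 6)).
So |(-5z + 9)/(z + 6) − 8| = 39|z + 3| / (3·|z + 6|).
Restrict delta ≤ 3/2. Then |z + 3| < 3/2 gives |z + 6| = |(z + 3) + 3| ≥ 3 − 3/2 = 3/2.
Hence |(-5z + 9)/(z + 6) − 8| < 39|z + 3|/(3·(3/2)) = (26/3)|z + 3|, which is < eps once |z + 3| < (3/26)eps.
Take delta = min(3/2, (3/26)eps). Then 0 < |z + 3| < delta forces both bounds, so |(-5z + 9)/(z + 6) − 8| < eps.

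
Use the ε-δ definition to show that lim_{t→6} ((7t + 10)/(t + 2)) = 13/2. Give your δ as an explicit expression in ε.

δ = min(4, 8ε)

Let ε > 0. We want δ > 0 with 0 < |t − 6| < δ ⇒ |(7t + 10)/(t + 2) − (13/2)| < ε.
Combining over a common denominator, (7t + 10)/(t + 2) − (13/2) = [(7t + 10)·8 − 52·(t + 2)] / [8·(t + 2)] = 4(t − 6) / (8(t + 2)).
So |(7t + 10)/(t + 2) − (13/2)| = 4|t − 6| / (8·|t + 2|).
Require δ ≤ 4, so |t + 2| ≥ |8| − |t − 6| > 8 − 4 = 4.
Hence |(7t + 10)/(t + 2) − (13/2)| < 4|t − 6|/(8·4) = (1/8)|t − 6|, which is < ε once |t − 6| < 8ε.
Take δ = min(4, 8ε). Then 0 < |t − 6| < δ forces both bounds, so |(7t + 10)/(t + 2) − (13/2)| < ε.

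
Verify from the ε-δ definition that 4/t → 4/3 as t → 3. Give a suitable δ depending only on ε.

δ = min(3/2, (9/8)ε)

Fix ε > 0. We seek δ > 0 such that 0 < |t − 3| < δ implies |4/t − (4/3)| < ε.
|4/t − (4/3)| = 4·|3 − t|/(3·|t|) = 4|t − 3|/(3|t|).
Require δ ≤ 3/2 so that |t| > 3 − 3/2 = 3/2, hence 3|t| > 9/2.
Then |4/t − (4/3)| < 4|t − 3|/(9/2), which is < ε when |t − 3| < (9/8)ε.
Take δ = min(3/2, (9/8)ε). Then 0 < |t − 3| < δ gives both |t − 3| < 3/2 and |t − 3| < (9/8)ε, so |4/t − (4/3)| < ε.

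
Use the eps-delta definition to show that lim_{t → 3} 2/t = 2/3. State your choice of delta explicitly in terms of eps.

Fix eps > 0. We seek delta > 0 such that 0 < |t − 3| < delta implies |2/t − (2/3)| < eps.
|2/t − (2/3)| = 2·|3 − t|/(3·|t|) = 2|t − 3|/(3|t|).
Restrict delta ≤ 3/2. Then |t − 3| < 3/2 gives |t| > 3/2, so 3|t| > 9/2.
Then |2/t − (2/3)| < 2|t − 3|/(9/2), which is < eps when |t − 3| < (9/4)eps.
Take delta = min(3/2, (9/4)eps). Then 0 < |t − 3| < delta gives both |t − 3| < 3/2 and |t − 3| < (9/4)eps, so |2/t − (2/3)| < eps.

delta = min(3/2, (9/4)eps)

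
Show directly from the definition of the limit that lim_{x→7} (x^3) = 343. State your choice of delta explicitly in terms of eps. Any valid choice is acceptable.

delta = min(1, eps/169)

Suppose eps > 0. We seek delta > 0 with 0 < |x − 7| < delta ⇒ |x^3 − 343| < eps.
Factor: x^3 − 343 = (x − 7)(x^2 + 7x + 49), so |x^3 − 343| = |x − 7|·|x^2 + 7x + 49|.
Restrict delta ≤ 1. Then |x − 7| < 1 gives |x| < 8, so by the triangle inequality |x^2 + 7x + 49| ≤ 8^2 + 7·8 + 49 = 169.
Hence |x^3 − 343| ≤ 169|x − 7|, which is < eps once |x − 7| < eps/169.
Take delta = min(1, eps/169). If 0 < |x − 7| < delta then both bounds hold and |x^3 − 343| ≤ 169|x − 7| < 169·(eps/169) = eps.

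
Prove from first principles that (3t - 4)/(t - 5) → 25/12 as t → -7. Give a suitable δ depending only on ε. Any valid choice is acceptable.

Fix ε > 0. We want δ > 0 with 0 < |t + 7| < δ ⇒ |(3t - 4)/(t - 5) − (25/12)| < ε.
Combining over a common denominator, (3t - 4)/(t - 5) − (25/12) = [(3t - 4)·(-12) − (-25)·(t - 5)] / [(-12)·(t - 5)] = -11(t + 7) / ((-12)(t - 5)).
So |(3t - 4)/(t - 5) − (25/12)| = 11|t + 7| / (12·|t − 5|).
Require δ ≤ 6, so |t − 5| ≥ |-12| − |t + 7| > 12 − 6 = 6.
Hence |(3t - 4)/(t - 5) − (25/12)| < 11|t + 7|/(12·6) = (11/72)|t + 7|, which is < ε once |t + 7| < (72/11)ε.
Take δ = min(6, (72/11)ε). Then 0 < |t + 7| < δ forces both bounds, so |(3t - 4)/(t - 5) − (25/12)| < ε.

δ = min(6, (72/11)ε)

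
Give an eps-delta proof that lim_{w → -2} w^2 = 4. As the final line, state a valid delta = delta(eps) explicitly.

delta = min(1, eps/5)

Let eps > 0. We seek delta > 0 with 0 < |w + 2| < delta ⇒ |w^2 − 4| < eps.
Factor: w^2 − 4 = (w + 2)(w - 2), so |w^2 − 4| = |w + 2|·|w - 2|.
Restrict delta ≤ 1. Then |w + 2| < 1 gives |w| < 3, so by the triangle inequality |w - 2| ≤ 3 + 2 = 5.
Hence |w^2 − 4| ≤ 5|w + 2|, which is < eps once |w + 2| < eps/5.
Take delta = min(1, eps/5). If 0 < |w + 2| < delta then both bounds hold and |w^2 − 4| ≤ 5|w + 2| < 5·(eps/5) = eps.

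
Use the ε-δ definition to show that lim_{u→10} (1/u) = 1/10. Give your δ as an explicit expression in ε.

δ = min(5, 50ε)

Let ε > 0. We seek δ > 0 such that 0 < |u − 10| < δ implies |1/u − (1/10)| < ε.
|1/u − (1/10)| = |10 − u|/(10·|u|) = |u − 10|/(10|u|).
Restrict δ ≤ 5. Then |u − 10| < 5 gives |u| > 5, so 10|u| > 50.
Then |1/u − (1/10)| < |u − 10|/50, which is < ε when |u − 10| < 50ε.
Take δ = min(5, 50ε). Then 0 < |u − 10| < δ gives both |u − 10| < 5 and |u − 10| < 50ε, so |1/u − (1/10)| < ε.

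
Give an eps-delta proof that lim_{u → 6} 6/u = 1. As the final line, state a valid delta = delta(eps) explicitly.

Let eps > 0 be given. We seek delta > 0 such that 0 < |u − 6| < delta implies |6/u − 1| < eps.
|6/u − 1| = 6·|6 − u|/(6·|u|) = 6|u − 6|/(6|u|).
Restrict delta ≤ 3. Then |u − 6| < 3 gives |u| > 3, so 6|u| > 18.
Then |6/u − 1| < 6|u − 6|/18, which is < eps when |u − 6| < 3eps.
Take delta = min(3, 3eps). Then 0 < |u − 6| < delta gives both |u − 6| < 3 and |u − 6| < 3eps, so |6/u − 1| < eps.

delta = min(3, 3eps)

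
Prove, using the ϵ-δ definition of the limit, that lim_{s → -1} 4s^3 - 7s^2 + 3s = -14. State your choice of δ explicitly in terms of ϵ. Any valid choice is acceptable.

δ = min(1, ϵ/52)

Fix ϵ > 0. We want δ > 0 such that 0 < |s + 1| < δ implies |(4s^3 - 7s^2 + 3s) + 14| < ϵ.
(4s^3 - 7s^2 + 3s) + 14 = 4s^3 - 7s^2 + 3s + 14 = (s + 1)(4s^2 - 11s + 14).
So |(4s^3 - 7s^2 + 3s) + 14| = |s + 1|·|4s^2 - 11s + 14|.
Require δ ≤ 1. Then |s + 1| < 1 gives |s| < 2, and by the triangle inequality |4s^2 - 11s + 14| ≤ 4·2^2 + 11·2 + 14 = 52.
Hence |(4s^3 - 7s^2 + 3s) + 14| ≤ 52|s + 1| < ϵ provided |s + 1| < ϵ/52.
Choosing δ = min(1, ϵ/52) ensures both conditions, hence |(4s^3 - 7s^2 + 3s) + 14| < ϵ.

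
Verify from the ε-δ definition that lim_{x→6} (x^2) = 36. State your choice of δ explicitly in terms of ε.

δ = min(2, ε/14)

Let ε > 0 be given. We seek δ > 0 with 0 < |x − 6| < δ ⇒ |x^2 − 36| < ε.
Factor: x^2 − 36 = (x − 6)(x + 6), so |x^2 − 36| = |x − 6|·|x + 6|.
Impose δ ≤ 2 so that |x| < 8; then |x + 6| ≤ 14.
Hence |x^2 − 36| ≤ 14|x − 6|, which is < ε once |x − 6| < ε/14.
Take δ = min(2, ε/14). If 0 < |x − 6| < δ then both bounds hold and |x^2 − 36| ≤ 14|x − 6| < 14·(ε/14) = ε.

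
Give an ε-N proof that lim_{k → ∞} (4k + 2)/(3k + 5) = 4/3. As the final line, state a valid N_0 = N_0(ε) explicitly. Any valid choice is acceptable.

N_0 = (14/9)/ε

Fix ε > 0. For k ≥ 1, |(4k + 2)/(3k + 5) − (4/3)| = |-14|/(3(3k + 5)) = 14/(3(3k + 5)).
Since 3k + 5 ≥ 3k for k ≥ 1, this is ≤ 14/(3·3k) = (14/9)/k.
So |(4k + 2)/(3k + 5) − (4/3)| < ε whenever k > (14/9)/ε.
Take N_0 = (14/9)/ε. If k > N_0 then |(4k + 2)/(3k + 5) − (4/3)| ≤ (14/9)/k < ε.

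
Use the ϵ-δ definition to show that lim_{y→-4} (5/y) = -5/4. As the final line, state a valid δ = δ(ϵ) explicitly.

δ = min(2, (8/5)ϵ)

Fix ϵ > 0. We seek δ > 0 such that 0 < |y + 4| < δ implies |5/y + 5/4| < ϵ.
|5/y + 5/4| = 5·|-4 − y|/(4·|y|) = 5|y + 4|/(4|y|).
Require δ ≤ 2 so that |y| > 4 − 2 = 2, hence 4|y| > 8.
Then |5/y + 5/4| < 5|y + 4|/8, which is < ϵ when |y + 4| < (8/5)ϵ.
Take δ = min(2, (8/5)ϵ). Then 0 < |y + 4| < δ gives both |y + 4| < 2 and |y + 4| < (8/5)ϵ, so |5/y + 5/4| < ϵ.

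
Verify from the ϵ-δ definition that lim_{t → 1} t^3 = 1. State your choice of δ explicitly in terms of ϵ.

δ = min(1, ϵ/7)

Let ϵ > 0. We seek δ > 0 with 0 < |t − 1| < δ ⇒ |t^3 − 1| < ϵ.
Factor: t^3 − 1 = (t − 1)(t^2 + t + 1), so |t^3 − 1| = |t − 1|·|t^2 + t + 1|.
Impose δ ≤ 1 so that |t| < 2; then |t^2 + t + 1| ≤ 7.
Hence |t^3 − 1| ≤ 7|t − 1|, which is < ϵ once |t − 1| < ϵ/7.
Take δ = min(1, ϵ/7). If 0 < |t − 1| < δ then both bounds hold and |t^3 − 1| ≤ 7|t − 1| < 7·(ϵ/7) = ϵ.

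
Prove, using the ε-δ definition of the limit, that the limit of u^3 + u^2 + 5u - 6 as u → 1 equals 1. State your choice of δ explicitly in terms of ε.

δ = min(1, ε/15)

Fix ε > 0. We want δ > 0 such that 0 < |u − 1| < δ implies |(u^3 + u^2 + 5u - 6) − 1| < ε.
(u^3 + u^2 + 5u - 6) − 1 = u^3 + u^2 + 5u - 7 = (u − 1)(u^2 + 2u + 7).
So |(u^3 + u^2 + 5u - 6) − 1| = |u − 1|·|u^2 + 2u + 7|.
Assume first that |u − 1| < 1, so |u| < 2. Then |u^2 + 2u + 7| ≤ 2^2 + 2·2 + 7 = 15.
Hence |(u^3 + u^2 + 5u - 6) − 1| ≤ 15|u − 1| < ε provided |u − 1| < ε/15.
Choosing δ = min(1, ε/15) ensures both conditions, hence |(u^3 + u^2 + 5u - 6) − 1| < ε.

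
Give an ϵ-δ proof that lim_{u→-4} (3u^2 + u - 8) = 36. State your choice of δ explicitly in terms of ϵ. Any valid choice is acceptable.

Let ϵ > 0. We want δ > 0 such that 0 < |u + 4| < δ implies |(3u^2 + u - 8) − 36| < ϵ.
(3u^2 + u - 8) − 36 = 3u^2 + u - 44 = (u + 4)(3u - 11).
So |(3u^2 + u - 8) − 36| = |u + 4|·|3u - 11|.
Require δ ≤ 1. Then |u + 4| < 1 gives |u| < 5, and by the triangle inequality |3u - 11| ≤ 3·5 + 11 = 26.
Hence |(3u^2 + u - 8) − 36| ≤ 26|u + 4| < ϵ provided |u + 4| < ϵ/26.
Choosing δ = min(1, ϵ/26) ensures both conditions, hence |(3u^2 + u - 8) − 36| < ϵ.

δ = min(1, ϵ/26)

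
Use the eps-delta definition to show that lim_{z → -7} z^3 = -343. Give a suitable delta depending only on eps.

Fix eps > 0. We seek delta > 0 with 0 < |z + 7| < delta ⇒ |z^3 + 343| < eps.
Factor: z^3 + 343 = (z + 7)(z^2 - 7z + 49), so |z^3 + 343| = |z + 7|·|z^2 - 7z + 49|.
Impose delta ≤ 1 so that |z| < 8; then |z^2 - 7z + 49| ≤ 169.
Hence |z^3 + 343| ≤ 169|z + 7|, which is < eps once |z + 7| < eps/169.
Take delta = min(1, eps/169). If 0 < |z + 7| < delta then both bounds hold and |z^3 + 343| ≤ 169|z + 7| < 169·(eps/169) = eps.

delta = min(1, eps/169)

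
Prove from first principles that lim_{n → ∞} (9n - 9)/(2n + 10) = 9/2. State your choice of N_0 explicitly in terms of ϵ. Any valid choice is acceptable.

Fix ϵ > 0. For n ≥ 1, |(9n - 9)/(2n + 10) − (9/2)| = |-108|/(2(2n + 10)) = 108/(2(2n + 10)).
Since 2n + 10 ≥ 2n for n ≥ 1, this is ≤ 108/(2·2n) = 27/n.
So |(9n - 9)/(2n + 10) − (9/2)| < ϵ whenever n > 27/ϵ.
Take N_0 = 27/ϵ. If n > N_0 then |(9n - 9)/(2n + 10) − (9/2)| ≤ 27/n < ϵ.

N_0 = 27/ϵ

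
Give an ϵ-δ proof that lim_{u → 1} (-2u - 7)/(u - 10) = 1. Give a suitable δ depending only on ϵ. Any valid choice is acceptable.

δ = min(9/2, (3/2)ϵ)

Let ϵ > 0 be given. We want δ > 0 with 0 < |u − 1| < δ ⇒ |(-2u - 7)/(u - 10) − 1| < ϵ.
Combining over a common denominator, (-2u - 7)/(u - 10) − 1 = [(-2u - 7)·(-9) − (-9)·(u - 10)] / [(-9)·(u - 10)] = 27(u − 1) / ((-9)(u - 10)).
So |(-2u - 7)/(u - 10) − 1| = 27|u − 1| / (9·|u − 10|).
Require δ ≤ 9/2, so |u − 10| ≥ |-9| − |u − 1| > 9 − 9/2 = 9/2.
Hence |(-2u - 7)/(u - 10) − 1| < 27|u − 1|/(9·(9/2)) = (2/3)|u − 1|, which is < ϵ once |u − 1| < (3/2)ϵ.
Take δ = min(9/2, (3/2)ϵ). Then 0 < |u − 1| < δ forces both bounds, so |(-2u - 7)/(u - 10) − 1| < ϵ.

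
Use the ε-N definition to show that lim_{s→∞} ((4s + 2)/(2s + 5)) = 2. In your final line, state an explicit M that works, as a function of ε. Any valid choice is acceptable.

M = 4/ε

Let ε > 0. We seek M > 0 such that s > M implies |(4s + 2)/(2s + 5) − 2| < ε.
(4s + 2)/(2s + 5) − 2 = (2(4s + 2) − 4(2s + 5)) / (2(2s + 5)) = -16/(2(2s + 5)).
For s > 0 we have 2s + 5 > 2s, so |(4s + 2)/(2s + 5) − 2| = 16/(2(2s + 5)) < 16/(2·2s) = 4/s.
Thus |(4s + 2)/(2s + 5) − 2| < ε whenever s > 4/ε.
Take M = 4/ε. If s > M then |(4s + 2)/(2s + 5) − 2| < 4/s < ε.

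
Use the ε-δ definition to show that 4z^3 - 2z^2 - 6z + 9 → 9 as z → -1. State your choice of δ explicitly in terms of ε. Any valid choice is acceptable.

Fix ε > 0. We want δ > 0 such that 0 < |z + 1| < δ implies |(4z^3 - 2z^2 - 6z + 9) − 9| < ε.
(4z^3 - 2z^2 - 6z + 9) − 9 = 4z^3 - 2z^2 - 6z = (z + 1)(4z^2 - 6z).
So |(4z^3 - 2z^2 - 6z + 9) − 9| = |z + 1|·|4z^2 - 6z|.
Require δ ≤ 1. Then |z + 1| < 1 gives |z| < 2, and by the triangle inequality |4z^2 - 6z| ≤ 4·2^2 + 6·2 = 28.
Hence |(4z^3 - 2z^2 - 6z + 9) − 9| ≤ 28|z + 1| < ε provided |z + 1| < ε/28.
Choosing δ = min(1, ε/28) ensures both conditions, hence |(4z^3 - 2z^2 - 6z + 9) − 9| < ε.

δ = min(1, ε/28)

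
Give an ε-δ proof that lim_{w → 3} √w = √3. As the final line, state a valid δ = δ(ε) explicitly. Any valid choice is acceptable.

δ = min(3, √3·ε)

Let ε > 0. We want δ > 0 such that 0 < |w − 3| < δ implies |√w − √3| < ε.
Multiplying by the conjugate, |√w − √3| = |w − 3|/(√w + √3).
Restrict δ ≤ 3 so that |w − 3| < 3 forces w > 0, and then √w + √3 > √3.
Hence |√w − √3| < |w − 3|/√3, which is < ε once |w − 3| < √3·ε.
Take δ = min(3, √3·ε). If 0 < |w − 3| < δ then w > 0 and |√w − √3| < |w − 3|/√3 < ε.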